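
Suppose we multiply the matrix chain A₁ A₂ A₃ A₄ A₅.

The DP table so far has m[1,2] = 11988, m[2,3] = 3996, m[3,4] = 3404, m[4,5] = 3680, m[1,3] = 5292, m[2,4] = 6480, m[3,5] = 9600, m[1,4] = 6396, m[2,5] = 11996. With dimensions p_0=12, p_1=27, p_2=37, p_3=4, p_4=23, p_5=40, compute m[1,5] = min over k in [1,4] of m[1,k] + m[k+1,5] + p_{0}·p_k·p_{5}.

10892

m[1,5] = min over k∈[1,4] of m[1,k]+m[k+1,5]+p_{0}·p_k·p_{5}.
k=1: 0 + 11996 + 12·27·40 = 24956; k=2: 11988 + 9600 + 12·37·40 = 39348; k=3: 5292 + 3680 + 12·4·40 = 10892; k=4: 6396 + 0 + 12·23·40 = 17436.
Minimum: 10892 at k=3.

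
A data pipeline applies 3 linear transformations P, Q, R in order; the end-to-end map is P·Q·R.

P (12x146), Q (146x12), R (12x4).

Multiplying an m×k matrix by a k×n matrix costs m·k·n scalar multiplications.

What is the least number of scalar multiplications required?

Order (P·(Q·R)): (Q·R): 146×12 by 12×4 → 146×4, cost 146·12·4 = 7008; (P·(Q·R)): 12×146 by 146×4 → 12×4, cost 12·146·4 = 7008; cumulative 14016. Total 14016.
Order ((P·Q)·R): (P·Q): 12×146 by 146×12 → 12×12, cost 12·146·12 = 21024; ((P·Q)·R): 12×12 by 12×4 → 12×4, cost 12·12·4 = 576; cumulative 21600. Total 21600.
Minimum: 14016.

14016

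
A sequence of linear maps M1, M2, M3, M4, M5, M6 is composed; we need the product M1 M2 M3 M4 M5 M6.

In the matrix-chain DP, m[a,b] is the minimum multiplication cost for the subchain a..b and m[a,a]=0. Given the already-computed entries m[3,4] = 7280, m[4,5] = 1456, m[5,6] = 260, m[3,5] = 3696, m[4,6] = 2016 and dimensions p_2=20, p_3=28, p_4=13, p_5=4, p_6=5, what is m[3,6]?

4096

m[3,6] = min over k∈[3,5] of m[3,k]+m[k+1,6]+p_{2}·p_k·p_{6}.
k=3: 0 + 2016 + 20·28·5 = 4816; k=4: 7280 + 260 + 20·13·5 = 8840; k=5: 3696 + 0 + 20·4·5 = 4096.
Minimum: 4096 at k=5.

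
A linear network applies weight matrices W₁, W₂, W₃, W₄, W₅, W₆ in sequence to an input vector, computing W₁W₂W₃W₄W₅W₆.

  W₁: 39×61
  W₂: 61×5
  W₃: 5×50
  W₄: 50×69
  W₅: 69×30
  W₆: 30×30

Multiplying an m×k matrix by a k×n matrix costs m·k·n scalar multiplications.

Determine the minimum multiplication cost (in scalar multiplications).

Adjacent pairs: W₁W₂ = 39·61·5 = 11895; W₂W₃ = 61·5·50 = 15250; W₃W₄ = 5·50·69 = 17250; W₄W₅ = 50·69·30 = 103500; W₅W₆ = 69·30·30 = 62100.
Length 3: W₁..W₃: k=1: 0+15250+39·61·50=134200; k=2: 11895+0+39·5·50=21645 → min 21645 | W₂..W₄: k=2: 0+17250+61·5·69=38295; k=3: 15250+0+61·50·69=225700 → min 38295 | W₃..W₅: k=3: 0+103500+5·50·30=111000; k=4: 17250+0+5·69·30=27600 → min 27600 | W₄..W₆: k=4: 0+62100+50·69·30=165600; k=5: 103500+0+50·30·30=148500 → min 148500.
Length 4: W₁..W₄: k=1: 0+38295+39·61·69=202446; k=2: 11895+17250+39·5·69=42600; k=3: 21645+0+39·50·69=156195 → min 42600 | W₂..W₅: k=2: 0+27600+61·5·30=36750; k=3: 15250+103500+61·50·30=210250; k=4: 38295+0+61·69·30=164565 → min 36750 | W₃..W₆: k=3: 0+148500+5·50·30=156000; k=4: 17250+62100+5·69·30=89700; k=5: 27600+0+5·30·30=32100 → min 32100.
Length 5: W₁..W₅: k=1: 0+36750+39·61·30=108120; k=2: 11895+27600+39·5·30=45345; k=3: 21645+103500+39·50·30=183645; k=4: 42600+0+39·69·30=123330 → min 45345 | W₂..W₆: k=2: 0+32100+61·5·30=41250; k=3: 15250+148500+61·50·30=255250; k=4: 38295+62100+61·69·30=226665; k=5: 36750+0+61·30·30=91650 → min 41250.
Length 6: W₁..W₆: k=1: 0+41250+39·61·30=112620; k=2: 11895+32100+39·5·30=49845; k=3: 21645+148500+39·50·30=228645; k=4: 42600+62100+39·69·30=185430; k=5: 45345+0+39·30·30=80445 → min 49845.
Optimal order: ((W₁W₂)(((W₃W₄)W₅)W₆)) with cost 49845.

49845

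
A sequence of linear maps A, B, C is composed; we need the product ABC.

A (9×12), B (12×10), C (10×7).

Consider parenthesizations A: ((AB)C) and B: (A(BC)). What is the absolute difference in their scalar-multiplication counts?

Order A = ((AB)C): (AB): 9×12 by 12×10 → 9×10, cost 9·12·10 = 1080; ((AB)C): 9×10 by 10×7 → 9×7, cost 9·10·7 = 630; cumulative 1710. Total 1710.
Order B = (A(BC)): (BC): 12×10 by 10×7 → 12×7, cost 12·10·7 = 840; (A(BC)): 9×12 by 12×7 → 9×7, cost 9·12·7 = 756; cumulative 1596. Total 1596.
Difference: |1710 − 1596| = 114.

114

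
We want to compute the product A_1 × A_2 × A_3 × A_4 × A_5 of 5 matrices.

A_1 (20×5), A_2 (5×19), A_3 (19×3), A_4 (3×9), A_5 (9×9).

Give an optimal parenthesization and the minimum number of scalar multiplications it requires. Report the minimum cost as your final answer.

1368

Adjacent pairs: A_1A_2 = 20·5·19 = 1900; A_2A_3 = 5·19·3 = 285; A_3A_4 = 19·3·9 = 513; A_4A_5 = 3·9·9 = 243.
Length 3: A_1..A_3: k=1: 0+285+20·5·3=585; k=2: 1900+0+20·19·3=3040 → min 585 | A_2..A_4: k=2: 0+513+5·19·9=1368; k=3: 285+0+5·3·9=420 → min 420 | A_3..A_5: k=3: 0+243+19·3·9=756; k=4: 513+0+19·9·9=2052 → min 756.
Length 4: A_1..A_4: k=1: 0+420+20·5·9=1320; k=2: 1900+513+20·19·9=5833; k=3: 585+0+20·3·9=1125 → min 1125 | A_2..A_5: k=2: 0+756+5·19·9=1611; k=3: 285+243+5·3·9=663; k=4: 420+0+5·9·9=825 → min 663.
Length 5: A_1..A_5: k=1: 0+663+20·5·9=1563; k=2: 1900+756+20·19·9=6076; k=3: 585+243+20·3·9=1368; k=4: 1125+0+20·9·9=2745 → min 1368.
Optimal parenthesization: ((A_1 × (A_2 × A_3)) × (A_4 × A_5)) with cost 1368.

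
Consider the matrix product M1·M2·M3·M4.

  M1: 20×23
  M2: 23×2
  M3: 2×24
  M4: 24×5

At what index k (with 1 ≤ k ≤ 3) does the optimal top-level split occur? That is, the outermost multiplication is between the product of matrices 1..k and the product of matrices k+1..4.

Adjacent pairs: M1M2 = 20·23·2 = 920; M2M3 = 23·2·24 = 1104; M3M4 = 2·24·5 = 240.
Length 3: M1..M3: k=1: 0+1104+20·23·24=12144; k=2: 920+0+20·2·24=1880 → min 1880 | M2..M4: k=2: 0+240+23·2·5=470; k=3: 1104+0+23·24·5=3864 → min 470.
Top-level splits: k=1: (M1..M1)·(M2..M4) → 0+470+20·23·5 = 2770; k=2: (M1..M2)·(M3..M4) → 920+240+20·2·5 = 1360; k=3: (M1..M3)·(M4..M4) → 1880+0+20·24·5 = 4280.
Best split is after M2, i.e. k = 2.

2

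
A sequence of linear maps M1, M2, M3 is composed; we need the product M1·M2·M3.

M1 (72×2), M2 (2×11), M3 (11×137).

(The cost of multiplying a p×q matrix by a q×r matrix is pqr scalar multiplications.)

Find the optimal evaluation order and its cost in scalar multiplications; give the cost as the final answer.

(M1·(M2·M3)): cost 22742.
((M1·M2)·M3): cost 110088.
Optimal: (M1·(M2·M3)) with cost 22742.

22742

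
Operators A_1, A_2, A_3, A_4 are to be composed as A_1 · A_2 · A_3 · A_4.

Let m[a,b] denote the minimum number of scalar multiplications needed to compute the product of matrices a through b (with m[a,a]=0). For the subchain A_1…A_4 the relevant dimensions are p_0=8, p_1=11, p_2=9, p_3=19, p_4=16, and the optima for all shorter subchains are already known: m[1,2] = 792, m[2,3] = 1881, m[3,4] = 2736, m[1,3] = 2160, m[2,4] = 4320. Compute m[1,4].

4592

m[1,4] = min over k∈[1,3] of m[1,k]+m[k+1,4]+p_{0}·p_k·p_{4}.
k=1: 0 + 4320 + 8·11·16 = 5728; k=2: 792 + 2736 + 8·9·16 = 4680; k=3: 2160 + 0 + 8·19·16 = 4592.
Minimum: 4592 at k=3.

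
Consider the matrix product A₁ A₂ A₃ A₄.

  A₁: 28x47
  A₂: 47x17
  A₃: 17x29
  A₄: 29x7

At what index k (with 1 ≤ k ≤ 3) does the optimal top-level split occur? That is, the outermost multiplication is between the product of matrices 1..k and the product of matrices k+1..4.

1

Adjacent pairs: A₁A₂ = 28·47·17 = 22372; A₂A₃ = 47·17·29 = 23171; A₃A₄ = 17·29·7 = 3451.
Length 3: A₁..A₃: k=1: 0+23171+28·47·29=61335; k=2: 22372+0+28·17·29=36176 → min 36176 | A₂..A₄: k=2: 0+3451+47·17·7=9044; k=3: 23171+0+47·29·7=32712 → min 9044.
Top-level splits: k=1: (A₁..A₁)·(A₂..A₄) → 0+9044+28·47·7 = 18256; k=2: (A₁..A₂)·(A₃..A₄) → 22372+3451+28·17·7 = 29155; k=3: (A₁..A₃)·(A₄..A₄) → 36176+0+28·29·7 = 41860.
Best split is after A₁, i.e. k = 1.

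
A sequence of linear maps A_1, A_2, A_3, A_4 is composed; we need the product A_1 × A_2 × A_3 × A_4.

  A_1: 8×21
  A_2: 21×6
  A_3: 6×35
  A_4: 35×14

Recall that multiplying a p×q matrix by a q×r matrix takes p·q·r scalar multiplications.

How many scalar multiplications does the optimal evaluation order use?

4620

Adjacent pairs: A_1A_2 = 8·21·6 = 1008; A_2A_3 = 21·6·35 = 4410; A_3A_4 = 6·35·14 = 2940.
Length 3: A_1..A_3: k=1: 0+4410+8·21·35=10290; k=2: 1008+0+8·6·35=2688 → min 2688 | A_2..A_4: k=2: 0+2940+21·6·14=4704; k=3: 4410+0+21·35·14=14700 → min 4704.
Length 4: A_1..A_4: k=1: 0+4704+8·21·14=7056; k=2: 1008+2940+8·6·14=4620; k=3: 2688+0+8·35·14=6608 → min 4620.
Optimal order: ((A_1 × A_2) × (A_3 × A_4)) with cost 4620.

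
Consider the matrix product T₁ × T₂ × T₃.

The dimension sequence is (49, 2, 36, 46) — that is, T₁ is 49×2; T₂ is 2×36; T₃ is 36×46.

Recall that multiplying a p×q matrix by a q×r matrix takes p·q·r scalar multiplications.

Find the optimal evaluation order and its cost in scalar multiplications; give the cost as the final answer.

7820

(T₁ × (T₂ × T₃)): cost 7820.
((T₁ × T₂) × T₃): cost 84672.
Optimal: (T₁ × (T₂ × T₃)) with cost 7820.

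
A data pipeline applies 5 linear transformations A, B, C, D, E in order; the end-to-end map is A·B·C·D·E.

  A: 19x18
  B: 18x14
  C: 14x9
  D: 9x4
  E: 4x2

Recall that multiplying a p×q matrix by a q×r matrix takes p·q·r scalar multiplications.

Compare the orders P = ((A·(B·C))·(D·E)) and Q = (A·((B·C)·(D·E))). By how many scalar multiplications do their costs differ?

Order P = ((A·(B·C))·(D·E)): (B·C): 18×14 by 14×9 → 18×9, cost 18·14·9 = 2268; (A·(B·C)): 19×18 by 18×9 → 19×9, cost 19·18·9 = 3078; cumulative 5346; (D·E): 9×4 by 4×2 → 9×2, cost 9·4·2 = 72; ((A·(B·C))·(D·E)): 19×9 by 9×2 → 19×2, cost 19·9·2 = 342; cumulative 5760. Total 5760.
Order Q = (A·((B·C)·(D·E))): (B·C): 18×14 by 14×9 → 18×9, cost 18·14·9 = 2268; (D·E): 9×4 by 4×2 → 9×2, cost 9·4·2 = 72; ((B·C)·(D·E)): 18×9 by 9×2 → 18×2, cost 18·9·2 = 324; cumulative 2664; (A·((B·C)·(D·E))): 19×18 by 18×2 → 19×2, cost 19·18·2 = 684; cumulative 3348. Total 3348.
Difference: |5760 − 3348| = 2412.

2412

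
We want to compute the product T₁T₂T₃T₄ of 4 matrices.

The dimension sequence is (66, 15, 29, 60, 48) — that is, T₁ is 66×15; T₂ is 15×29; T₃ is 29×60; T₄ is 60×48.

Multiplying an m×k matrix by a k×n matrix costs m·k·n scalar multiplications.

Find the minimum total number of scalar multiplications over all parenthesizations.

Adjacent pairs: T₁T₂ = 66·15·29 = 28710; T₂T₃ = 15·29·60 = 26100; T₃T₄ = 29·60·48 = 83520.
Length 3: T₁..T₃: k=1: 0+26100+66·15·60=85500; k=2: 28710+0+66·29·60=143550 → min 85500 | T₂..T₄: k=2: 0+83520+15·29·48=104400; k=3: 26100+0+15·60·48=69300 → min 69300.
Length 4: T₁..T₄: k=1: 0+69300+66·15·48=116820; k=2: 28710+83520+66·29·48=204102; k=3: 85500+0+66·60·48=275580 → min 116820.
Optimal order: (T₁((T₂T₃)T₄)) with cost 116820.

116820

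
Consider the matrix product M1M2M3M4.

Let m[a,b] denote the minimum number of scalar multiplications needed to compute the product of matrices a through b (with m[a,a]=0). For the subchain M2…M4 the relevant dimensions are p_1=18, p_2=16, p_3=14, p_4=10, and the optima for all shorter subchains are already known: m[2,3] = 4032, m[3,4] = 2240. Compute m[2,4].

m[2,4] = min over k∈[2,3] of m[2,k]+m[k+1,4]+p_{1}·p_k·p_{4}.
k=2: 0 + 2240 + 18·16·10 = 5120; k=3: 4032 + 0 + 18·14·10 = 6552.
Minimum: 5120 at k=2.

5120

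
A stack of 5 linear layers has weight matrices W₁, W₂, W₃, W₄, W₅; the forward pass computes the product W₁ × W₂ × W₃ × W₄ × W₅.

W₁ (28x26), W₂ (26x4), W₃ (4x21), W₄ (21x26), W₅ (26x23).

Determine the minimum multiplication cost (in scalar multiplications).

10064

Adjacent pairs: W₁W₂ = 28·26·4 = 2912; W₂W₃ = 26·4·21 = 2184; W₃W₄ = 4·21·26 = 2184; W₄W₅ = 21·26·23 = 12558.
Length 3: W₁..W₃: k=1: 0+2184+28·26·21=17472; k=2: 2912+0+28·4·21=5264 → min 5264 | W₂..W₄: k=2: 0+2184+26·4·26=4888; k=3: 2184+0+26·21·26=16380 → min 4888 | W₃..W₅: k=3: 0+12558+4·21·23=14490; k=4: 2184+0+4·26·23=4576 → min 4576.
Length 4: W₁..W₄: k=1: 0+4888+28·26·26=23816; k=2: 2912+2184+28·4·26=8008; k=3: 5264+0+28·21·26=20552 → min 8008 | W₂..W₅: k=2: 0+4576+26·4·23=6968; k=3: 2184+12558+26·21·23=27300; k=4: 4888+0+26·26·23=20436 → min 6968.
Length 5: W₁..W₅: k=1: 0+6968+28·26·23=23712; k=2: 2912+4576+28·4·23=10064; k=3: 5264+12558+28·21·23=31346; k=4: 8008+0+28·26·23=24752 → min 10064.
Optimal order: ((W₁ × W₂) × ((W₃ × W₄) × W₅)) with cost 10064.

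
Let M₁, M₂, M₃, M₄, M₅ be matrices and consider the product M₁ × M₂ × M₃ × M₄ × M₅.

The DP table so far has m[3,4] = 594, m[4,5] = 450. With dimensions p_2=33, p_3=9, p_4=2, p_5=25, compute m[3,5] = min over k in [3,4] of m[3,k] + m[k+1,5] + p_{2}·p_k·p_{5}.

2244

m[3,5] = min over k∈[3,4] of m[3,k]+m[k+1,5]+p_{2}·p_k·p_{5}.
k=3: 0 + 450 + 33·9·25 = 7875; k=4: 594 + 0 + 33·2·25 = 2244.
Minimum: 2244 at k=4.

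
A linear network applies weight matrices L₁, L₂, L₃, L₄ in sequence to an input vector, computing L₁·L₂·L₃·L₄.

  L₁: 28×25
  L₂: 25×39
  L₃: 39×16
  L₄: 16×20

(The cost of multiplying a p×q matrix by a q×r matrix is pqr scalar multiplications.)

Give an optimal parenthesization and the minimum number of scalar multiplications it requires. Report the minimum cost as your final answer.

Adjacent pairs: L₁L₂ = 28·25·39 = 27300; L₂L₃ = 25·39·16 = 15600; L₃L₄ = 39·16·20 = 12480.
Length 3: L₁..L₃: k=1: 0+15600+28·25·16=26800; k=2: 27300+0+28·39·16=44772 → min 26800 | L₂..L₄: k=2: 0+12480+25·39·20=31980; k=3: 15600+0+25·16·20=23600 → min 23600.
Length 4: L₁..L₄: k=1: 0+23600+28·25·20=37600; k=2: 27300+12480+28·39·20=61620; k=3: 26800+0+28·16·20=35760 → min 35760.
Optimal parenthesization: ((L₁·(L₂·L₃))·L₄) with cost 35760.

35760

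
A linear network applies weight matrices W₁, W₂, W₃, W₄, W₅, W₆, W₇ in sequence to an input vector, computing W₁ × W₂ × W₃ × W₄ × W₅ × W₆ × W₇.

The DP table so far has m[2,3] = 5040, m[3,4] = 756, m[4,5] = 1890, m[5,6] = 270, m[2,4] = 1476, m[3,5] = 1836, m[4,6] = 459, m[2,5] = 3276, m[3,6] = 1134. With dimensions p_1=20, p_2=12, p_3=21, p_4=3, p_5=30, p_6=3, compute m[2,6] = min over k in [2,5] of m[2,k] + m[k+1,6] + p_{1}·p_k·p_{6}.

1854

m[2,6] = min over k∈[2,5] of m[2,k]+m[k+1,6]+p_{1}·p_k·p_{6}.
k=2: 0 + 1134 + 20·12·3 = 1854; k=3: 5040 + 459 + 20·21·3 = 6759; k=4: 1476 + 270 + 20·3·3 = 1926; k=5: 3276 + 0 + 20·30·3 = 5076.
Minimum: 1854 at k=2.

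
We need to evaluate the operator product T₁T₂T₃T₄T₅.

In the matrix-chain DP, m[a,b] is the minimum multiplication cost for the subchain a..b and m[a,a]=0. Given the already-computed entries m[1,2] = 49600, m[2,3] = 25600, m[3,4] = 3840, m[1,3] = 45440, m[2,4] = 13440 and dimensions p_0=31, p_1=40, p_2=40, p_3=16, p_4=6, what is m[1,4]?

m[1,4] = min over k∈[1,3] of m[1,k]+m[k+1,4]+p_{0}·p_k·p_{4}.
k=1: 0 + 13440 + 31·40·6 = 20880; k=2: 49600 + 3840 + 31·40·6 = 60880; k=3: 45440 + 0 + 31·16·6 = 48416.
Minimum: 20880 at k=1.

20880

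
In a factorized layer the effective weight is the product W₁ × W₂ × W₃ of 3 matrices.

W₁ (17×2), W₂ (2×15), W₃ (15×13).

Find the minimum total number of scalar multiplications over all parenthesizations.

832

Order (W₁ × (W₂ × W₃)): (W₂ × W₃): 2×15 by 15×13 → 2×13, cost 2·15·13 = 390; (W₁ × (W₂ × W₃)): 17×2 by 2×13 → 17×13, cost 17·2·13 = 442; cumulative 832. Total 832.
Order ((W₁ × W₂) × W₃): (W₁ × W₂): 17×2 by 2×15 → 17×15, cost 17·2·15 = 510; ((W₁ × W₂) × W₃): 17×15 by 15×13 → 17×13, cost 17·15·13 = 3315; cumulative 3825. Total 3825.
Minimum: 832.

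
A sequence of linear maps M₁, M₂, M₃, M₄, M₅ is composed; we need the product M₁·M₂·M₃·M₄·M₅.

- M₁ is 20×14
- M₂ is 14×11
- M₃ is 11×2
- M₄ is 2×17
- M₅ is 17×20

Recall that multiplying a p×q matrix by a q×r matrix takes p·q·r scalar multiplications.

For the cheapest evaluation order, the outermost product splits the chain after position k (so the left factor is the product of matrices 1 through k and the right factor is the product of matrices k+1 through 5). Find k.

3

Adjacent pairs: M₁M₂ = 20·14·11 = 3080; M₂M₃ = 14·11·2 = 308; M₃M₄ = 11·2·17 = 374; M₄M₅ = 2·17·20 = 680.
Length 3: M₁..M₃: k=1: 0+308+20·14·2=868; k=2: 3080+0+20·11·2=3520 → min 868 | M₂..M₄: k=2: 0+374+14·11·17=2992; k=3: 308+0+14·2·17=784 → min 784 | M₃..M₅: k=3: 0+680+11·2·20=1120; k=4: 374+0+11·17·20=4114 → min 1120.
Length 4: M₁..M₄: k=1: 0+784+20·14·17=5544; k=2: 3080+374+20·11·17=7194; k=3: 868+0+20·2·17=1548 → min 1548 | M₂..M₅: k=2: 0+1120+14·11·20=4200; k=3: 308+680+14·2·20=1548; k=4: 784+0+14·17·20=5544 → min 1548.
Top-level splits: k=1: (M₁..M₁)·(M₂..M₅) → 0+1548+20·14·20 = 7148; k=2: (M₁..M₂)·(M₃..M₅) → 3080+1120+20·11·20 = 8600; k=3: (M₁..M₃)·(M₄..M₅) → 868+680+20·2·20 = 2348; k=4: (M₁..M₄)·(M₅..M₅) → 1548+0+20·17·20 = 8348.
Best split is after M₃, i.e. k = 3.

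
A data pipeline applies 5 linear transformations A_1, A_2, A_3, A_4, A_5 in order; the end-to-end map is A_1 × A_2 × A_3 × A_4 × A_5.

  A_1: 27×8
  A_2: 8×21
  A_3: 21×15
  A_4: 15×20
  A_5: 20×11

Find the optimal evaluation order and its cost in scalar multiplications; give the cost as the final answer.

Adjacent pairs: A_1A_2 = 27·8·21 = 4536; A_2A_3 = 8·21·15 = 2520; A_3A_4 = 21·15·20 = 6300; A_4A_5 = 15·20·11 = 3300.
Length 3: A_1..A_3: k=1: 0+2520+27·8·15=5760; k=2: 4536+0+27·21·15=13041 → min 5760 | A_2..A_4: k=2: 0+6300+8·21·20=9660; k=3: 2520+0+8·15·20=4920 → min 4920 | A_3..A_5: k=3: 0+3300+21·15·11=6765; k=4: 6300+0+21·20·11=10920 → min 6765.
Length 4: A_1..A_4: k=1: 0+4920+27·8·20=9240; k=2: 4536+6300+27·21·20=22176; k=3: 5760+0+27·15·20=13860 → min 9240 | A_2..A_5: k=2: 0+6765+8·21·11=8613; k=3: 2520+3300+8·15·11=7140; k=4: 4920+0+8·20·11=6680 → min 6680.
Length 5: A_1..A_5: k=1: 0+6680+27·8·11=9056; k=2: 4536+6765+27·21·11=17538; k=3: 5760+3300+27·15·11=13515; k=4: 9240+0+27·20·11=15180 → min 9056.
Optimal parenthesization: (A_1 × (((A_2 × A_3) × A_4) × A_5)) with cost 9056.

9056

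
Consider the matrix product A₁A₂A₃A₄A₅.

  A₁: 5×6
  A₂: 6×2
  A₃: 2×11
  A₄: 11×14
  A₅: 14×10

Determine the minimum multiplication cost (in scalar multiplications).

748

Adjacent pairs: A₁A₂ = 5·6·2 = 60; A₂A₃ = 6·2·11 = 132; A₃A₄ = 2·11·14 = 308; A₄A₅ = 11·14·10 = 1540.
Length 3: A₁..A₃: k=1: 0+132+5·6·11=462; k=2: 60+0+5·2·11=170 → min 170 | A₂..A₄: k=2: 0+308+6·2·14=476; k=3: 132+0+6·11·14=1056 → min 476 | A₃..A₅: k=3: 0+1540+2·11·10=1760; k=4: 308+0+2·14·10=588 → min 588.
Length 4: A₁..A₄: k=1: 0+476+5·6·14=896; k=2: 60+308+5·2·14=508; k=3: 170+0+5·11·14=940 → min 508 | A₂..A₅: k=2: 0+588+6·2·10=708; k=3: 132+1540+6·11·10=2332; k=4: 476+0+6·14·10=1316 → min 708.
Length 5: A₁..A₅: k=1: 0+708+5·6·10=1008; k=2: 60+588+5·2·10=748; k=3: 170+1540+5·11·10=2260; k=4: 508+0+5·14·10=1208 → min 748.
Optimal order: ((A₁A₂)((A₃A₄)A₅)) with cost 748.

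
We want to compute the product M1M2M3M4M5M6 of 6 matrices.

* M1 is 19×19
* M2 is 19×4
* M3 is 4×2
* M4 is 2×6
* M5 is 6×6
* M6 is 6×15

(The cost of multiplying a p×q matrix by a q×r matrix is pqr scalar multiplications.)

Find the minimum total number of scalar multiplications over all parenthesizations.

1696

Adjacent pairs: M1M2 = 19·19·4 = 1444; M2M3 = 19·4·2 = 152; M3M4 = 4·2·6 = 48; M4M5 = 2·6·6 = 72; M5M6 = 6·6·15 = 540.
Length 3: M1..M3: k=1: 0+152+19·19·2=874; k=2: 1444+0+19·4·2=1596 → min 874 | M2..M4: k=2: 0+48+19·4·6=504; k=3: 152+0+19·2·6=380 → min 380 | M3..M5: k=3: 0+72+4·2·6=120; k=4: 48+0+4·6·6=192 → min 120 | M4..M6: k=4: 0+540+2·6·15=720; k=5: 72+0+2·6·15=252 → min 252.
Length 4: M1..M4: k=1: 0+380+19·19·6=2546; k=2: 1444+48+19·4·6=1948; k=3: 874+0+19·2·6=1102 → min 1102 | M2..M5: k=2: 0+120+19·4·6=576; k=3: 152+72+19·2·6=452; k=4: 380+0+19·6·6=1064 → min 452 | M3..M6: k=3: 0+252+4·2·15=372; k=4: 48+540+4·6·15=948; k=5: 120+0+4·6·15=480 → min 372.
Length 5: M1..M5: k=1: 0+452+19·19·6=2618; k=2: 1444+120+19·4·6=2020; k=3: 874+72+19·2·6=1174; k=4: 1102+0+19·6·6=1786 → min 1174 | M2..M6: k=2: 0+372+19·4·15=1512; k=3: 152+252+19·2·15=974; k=4: 380+540+19·6·15=2630; k=5: 452+0+19·6·15=2162 → min 974.
Length 6: M1..M6: k=1: 0+974+19·19·15=6389; k=2: 1444+372+19·4·15=2956; k=3: 874+252+19·2·15=1696; k=4: 1102+540+19·6·15=3352; k=5: 1174+0+19·6·15=2884 → min 1696.
Optimal order: ((M1(M2M3))((M4M5)M6)) with cost 1696.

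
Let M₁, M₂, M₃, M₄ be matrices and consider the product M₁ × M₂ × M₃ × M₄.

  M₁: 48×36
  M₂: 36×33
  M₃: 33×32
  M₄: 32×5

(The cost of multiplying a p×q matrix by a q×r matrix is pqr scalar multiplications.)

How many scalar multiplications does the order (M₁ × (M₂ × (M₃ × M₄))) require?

19860

(M₃ × M₄): 33×32 by 32×5 → 33×5, cost 33·32·5 = 5280
(M₂ × (M₃ × M₄)): 36×33 by 33×5 → 36×5, cost 36·33·5 = 5940; cumulative 11220
(M₁ × (M₂ × (M₃ × M₄))): 48×36 by 36×5 → 48×5, cost 48·36·5 = 8640; cumulative 19860
Total: 19860 scalar multiplications.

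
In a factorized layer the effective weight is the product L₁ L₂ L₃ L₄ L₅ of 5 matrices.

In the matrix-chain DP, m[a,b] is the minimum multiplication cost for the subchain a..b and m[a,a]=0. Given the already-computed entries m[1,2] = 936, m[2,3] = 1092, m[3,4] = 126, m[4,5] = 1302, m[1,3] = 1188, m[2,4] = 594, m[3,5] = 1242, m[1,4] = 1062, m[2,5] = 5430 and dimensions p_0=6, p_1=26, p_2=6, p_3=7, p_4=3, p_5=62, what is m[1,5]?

m[1,5] = min over k∈[1,4] of m[1,k]+m[k+1,5]+p_{0}·p_k·p_{5}.
k=1: 0 + 5430 + 6·26·62 = 15102; k=2: 936 + 1242 + 6·6·62 = 4410; k=3: 1188 + 1302 + 6·7·62 = 5094; k=4: 1062 + 0 + 6·3·62 = 2178.
Minimum: 2178 at k=4.

2178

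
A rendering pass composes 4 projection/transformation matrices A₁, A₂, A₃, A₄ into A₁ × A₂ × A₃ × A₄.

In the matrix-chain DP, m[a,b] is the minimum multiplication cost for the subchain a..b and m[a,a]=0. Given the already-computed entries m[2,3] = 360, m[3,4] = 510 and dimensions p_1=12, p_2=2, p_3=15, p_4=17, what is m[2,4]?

918

m[2,4] = min over k∈[2,3] of m[2,k]+m[k+1,4]+p_{1}·p_k·p_{4}.
k=2: 0 + 510 + 12·2·17 = 918; k=3: 360 + 0 + 12·15·17 = 3420.
Minimum: 918 at k=2.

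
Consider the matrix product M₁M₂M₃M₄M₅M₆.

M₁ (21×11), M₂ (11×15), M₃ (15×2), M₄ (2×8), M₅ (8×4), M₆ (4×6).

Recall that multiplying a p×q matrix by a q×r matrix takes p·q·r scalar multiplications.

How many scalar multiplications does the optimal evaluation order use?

Adjacent pairs: M₁M₂ = 21·11·15 = 3465; M₂M₃ = 11·15·2 = 330; M₃M₄ = 15·2·8 = 240; M₄M₅ = 2·8·4 = 64; M₅M₆ = 8·4·6 = 192.
Length 3: M₁..M₃: k=1: 0+330+21·11·2=792; k=2: 3465+0+21·15·2=4095 → min 792 | M₂..M₄: k=2: 0+240+11·15·8=1560; k=3: 330+0+11·2·8=506 → min 506 | M₃..M₅: k=3: 0+64+15·2·4=184; k=4: 240+0+15·8·4=720 → min 184 | M₄..M₆: k=4: 0+192+2·8·6=288; k=5: 64+0+2·4·6=112 → min 112.
Length 4: M₁..M₄: k=1: 0+506+21·11·8=2354; k=2: 3465+240+21·15·8=6225; k=3: 792+0+21·2·8=1128 → min 1128 | M₂..M₅: k=2: 0+184+11·15·4=844; k=3: 330+64+11·2·4=482; k=4: 506+0+11·8·4=858 → min 482 | M₃..M₆: k=3: 0+112+15·2·6=292; k=4: 240+192+15·8·6=1152; k=5: 184+0+15·4·6=544 → min 292.
Length 5: M₁..M₅: k=1: 0+482+21·11·4=1406; k=2: 3465+184+21·15·4=4909; k=3: 792+64+21·2·4=1024; k=4: 1128+0+21·8·4=1800 → min 1024 | M₂..M₆: k=2: 0+292+11·15·6=1282; k=3: 330+112+11·2·6=574; k=4: 506+192+11·8·6=1226; k=5: 482+0+11·4·6=746 → min 574.
Length 6: M₁..M₆: k=1: 0+574+21·11·6=1960; k=2: 3465+292+21·15·6=5647; k=3: 792+112+21·2·6=1156; k=4: 1128+192+21·8·6=2328; k=5: 1024+0+21·4·6=1528 → min 1156.
Optimal order: ((M₁(M₂M₃))((M₄M₅)M₆)) with cost 1156.

1156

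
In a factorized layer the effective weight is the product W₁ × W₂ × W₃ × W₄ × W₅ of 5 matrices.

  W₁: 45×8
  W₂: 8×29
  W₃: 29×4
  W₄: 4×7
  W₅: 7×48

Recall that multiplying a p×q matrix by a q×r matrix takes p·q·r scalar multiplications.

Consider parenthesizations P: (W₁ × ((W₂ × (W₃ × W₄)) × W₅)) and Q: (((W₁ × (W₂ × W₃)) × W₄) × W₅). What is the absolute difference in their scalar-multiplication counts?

3656

Order P = (W₁ × ((W₂ × (W₃ × W₄)) × W₅)): (W₃ × W₄): 29×4 by 4×7 → 29×7, cost 29·4·7 = 812; (W₂ × (W₃ × W₄)): 8×29 by 29×7 → 8×7, cost 8·29·7 = 1624; cumulative 2436; ((W₂ × (W₃ × W₄)) × W₅): 8×7 by 7×48 → 8×48, cost 8·7·48 = 2688; cumulative 5124; (W₁ × ((W₂ × (W₃ × W₄)) × W₅)): 45×8 by 8×48 → 45×48, cost 45·8·48 = 17280; cumulative 22404. Total 22404.
Order Q = (((W₁ × (W₂ × W₃)) × W₄) × W₅): (W₂ × W₃): 8×29 by 29×4 → 8×4, cost 8·29·4 = 928; (W₁ × (W₂ × W₃)): 45×8 by 8×4 → 45×4, cost 45·8·4 = 1440; cumulative 2368; ((W₁ × (W₂ × W₃)) × W₄): 45×4 by 4×7 → 45×7, cost 45·4·7 = 1260; cumulative 3628; (((W₁ × (W₂ × W₃)) × W₄) × W₅): 45×7 by 7×48 → 45×48, cost 45·7·48 = 15120; cumulative 18748. Total 18748.
Difference: |22404 − 18748| = 3656.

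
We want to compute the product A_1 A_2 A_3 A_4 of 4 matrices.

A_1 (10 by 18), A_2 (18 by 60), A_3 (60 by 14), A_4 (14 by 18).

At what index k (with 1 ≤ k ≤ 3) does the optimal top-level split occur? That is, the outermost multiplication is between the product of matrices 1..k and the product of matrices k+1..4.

3

Adjacent pairs: A_1A_2 = 10·18·60 = 10800; A_2A_3 = 18·60·14 = 15120; A_3A_4 = 60·14·18 = 15120.
Length 3: A_1..A_3: k=1: 0+15120+10·18·14=17640; k=2: 10800+0+10·60·14=19200 → min 17640 | A_2..A_4: k=2: 0+15120+18·60·18=34560; k=3: 15120+0+18·14·18=19656 → min 19656.
Top-level splits: k=1: (A_1..A_1)·(A_2..A_4) → 0+19656+10·18·18 = 22896; k=2: (A_1..A_2)·(A_3..A_4) → 10800+15120+10·60·18 = 36720; k=3: (A_1..A_3)·(A_4..A_4) → 17640+0+10·14·18 = 20160.
Best split is after A_3, i.e. k = 3.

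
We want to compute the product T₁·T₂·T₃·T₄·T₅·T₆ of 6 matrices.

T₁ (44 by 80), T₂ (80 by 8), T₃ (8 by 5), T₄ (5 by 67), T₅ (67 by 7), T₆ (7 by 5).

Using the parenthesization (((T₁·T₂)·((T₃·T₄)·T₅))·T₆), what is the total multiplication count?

(T₁·T₂): 44×80 by 80×8 → 44×8, cost 44·80·8 = 28160
(T₃·T₄): 8×5 by 5×67 → 8×67, cost 8·5·67 = 2680
((T₃·T₄)·T₅): 8×67 by 67×7 → 8×7, cost 8·67·7 = 3752; cumulative 6432
((T₁·T₂)·((T₃·T₄)·T₅)): 44×8 by 8×7 → 44×7, cost 44·8·7 = 2464; cumulative 37056
(((T₁·T₂)·((T₃·T₄)·T₅))·T₆): 44×7 by 7×5 → 44×5, cost 44·7·5 = 1540; cumulative 38596
Total: 38596 scalar multiplications.

38596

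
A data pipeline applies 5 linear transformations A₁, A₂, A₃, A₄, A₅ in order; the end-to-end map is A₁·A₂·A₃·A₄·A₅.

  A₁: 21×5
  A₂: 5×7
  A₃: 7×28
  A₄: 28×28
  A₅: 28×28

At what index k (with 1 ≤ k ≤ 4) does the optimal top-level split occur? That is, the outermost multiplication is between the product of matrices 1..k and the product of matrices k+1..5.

1

Adjacent pairs: A₁A₂ = 21·5·7 = 735; A₂A₃ = 5·7·28 = 980; A₃A₄ = 7·28·28 = 5488; A₄A₅ = 28·28·28 = 21952.
Length 3: A₁..A₃: k=1: 0+980+21·5·28=3920; k=2: 735+0+21·7·28=4851 → min 3920 | A₂..A₄: k=2: 0+5488+5·7·28=6468; k=3: 980+0+5·28·28=4900 → min 4900 | A₃..A₅: k=3: 0+21952+7·28·28=27440; k=4: 5488+0+7·28·28=10976 → min 10976.
Length 4: A₁..A₄: k=1: 0+4900+21·5·28=7840; k=2: 735+5488+21·7·28=10339; k=3: 3920+0+21·28·28=20384 → min 7840 | A₂..A₅: k=2: 0+10976+5·7·28=11956; k=3: 980+21952+5·28·28=26852; k=4: 4900+0+5·28·28=8820 → min 8820.
Top-level splits: k=1: (A₁..A₁)·(A₂..A₅) → 0+8820+21·5·28 = 11760; k=2: (A₁..A₂)·(A₃..A₅) → 735+10976+21·7·28 = 15827; k=3: (A₁..A₃)·(A₄..A₅) → 3920+21952+21·28·28 = 42336; k=4: (A₁..A₄)·(A₅..A₅) → 7840+0+21·28·28 = 24304.
Best split is after A₁, i.e. k = 1.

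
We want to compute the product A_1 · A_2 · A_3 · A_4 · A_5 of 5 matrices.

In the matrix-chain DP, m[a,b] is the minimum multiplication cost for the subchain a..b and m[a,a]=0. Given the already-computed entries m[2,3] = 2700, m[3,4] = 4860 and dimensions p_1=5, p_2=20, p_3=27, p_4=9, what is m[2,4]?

m[2,4] = min over k∈[2,3] of m[2,k]+m[k+1,4]+p_{1}·p_k·p_{4}.
k=2: 0 + 4860 + 5·20·9 = 5760; k=3: 2700 + 0 + 5·27·9 = 3915.
Minimum: 3915 at k=3.

3915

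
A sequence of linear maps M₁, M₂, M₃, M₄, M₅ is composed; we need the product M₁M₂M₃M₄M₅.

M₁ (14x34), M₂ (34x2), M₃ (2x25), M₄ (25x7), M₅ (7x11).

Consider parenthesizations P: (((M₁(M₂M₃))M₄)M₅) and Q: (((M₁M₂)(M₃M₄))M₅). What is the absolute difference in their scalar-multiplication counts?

Order P = (((M₁(M₂M₃))M₄)M₅): (M₂M₃): 34×2 by 2×25 → 34×25, cost 34·2·25 = 1700; (M₁(M₂M₃)): 14×34 by 34×25 → 14×25, cost 14·34·25 = 11900; cumulative 13600; ((M₁(M₂M₃))M₄): 14×25 by 25×7 → 14×7, cost 14·25·7 = 2450; cumulative 16050; (((M₁(M₂M₃))M₄)M₅): 14×7 by 7×11 → 14×11, cost 14·7·11 = 1078; cumulative 17128. Total 17128.
Order Q = (((M₁M₂)(M₃M₄))M₅): (M₁M₂): 14×34 by 34×2 → 14×2, cost 14·34·2 = 952; (M₃M₄): 2×25 by 25×7 → 2×7, cost 2·25·7 = 350; ((M₁M₂)(M₃M₄)): 14×2 by 2×7 → 14×7, cost 14·2·7 = 196; cumulative 1498; (((M₁M₂)(M₃M₄))M₅): 14×7 by 7×11 → 14×11, cost 14·7·11 = 1078; cumulative 2576. Total 2576.
Difference: |17128 − 2576| = 14552.

14552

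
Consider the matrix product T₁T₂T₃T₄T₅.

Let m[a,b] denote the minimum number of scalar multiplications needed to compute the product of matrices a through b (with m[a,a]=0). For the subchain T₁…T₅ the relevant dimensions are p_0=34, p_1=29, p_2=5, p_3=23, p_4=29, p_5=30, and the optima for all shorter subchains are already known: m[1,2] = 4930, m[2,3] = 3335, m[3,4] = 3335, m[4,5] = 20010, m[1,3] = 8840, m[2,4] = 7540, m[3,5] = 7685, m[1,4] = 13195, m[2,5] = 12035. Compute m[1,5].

17715

m[1,5] = min over k∈[1,4] of m[1,k]+m[k+1,5]+p_{0}·p_k·p_{5}.
k=1: 0 + 12035 + 34·29·30 = 41615; k=2: 4930 + 7685 + 34·5·30 = 17715; k=3: 8840 + 20010 + 34·23·30 = 52310; k=4: 13195 + 0 + 34·29·30 = 42775.
Minimum: 17715 at k=2.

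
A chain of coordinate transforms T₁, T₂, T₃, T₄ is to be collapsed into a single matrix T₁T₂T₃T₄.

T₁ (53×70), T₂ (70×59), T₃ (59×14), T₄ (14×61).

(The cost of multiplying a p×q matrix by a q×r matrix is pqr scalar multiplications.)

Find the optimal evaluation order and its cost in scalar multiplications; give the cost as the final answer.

155022

Adjacent pairs: T₁T₂ = 53·70·59 = 218890; T₂T₃ = 70·59·14 = 57820; T₃T₄ = 59·14·61 = 50386.
Length 3: T₁..T₃: k=1: 0+57820+53·70·14=109760; k=2: 218890+0+53·59·14=262668 → min 109760 | T₂..T₄: k=2: 0+50386+70·59·61=302316; k=3: 57820+0+70·14·61=117600 → min 117600.
Length 4: T₁..T₄: k=1: 0+117600+53·70·61=343910; k=2: 218890+50386+53·59·61=460023; k=3: 109760+0+53·14·61=155022 → min 155022.
Optimal parenthesization: ((T₁(T₂T₃))T₄) with cost 155022.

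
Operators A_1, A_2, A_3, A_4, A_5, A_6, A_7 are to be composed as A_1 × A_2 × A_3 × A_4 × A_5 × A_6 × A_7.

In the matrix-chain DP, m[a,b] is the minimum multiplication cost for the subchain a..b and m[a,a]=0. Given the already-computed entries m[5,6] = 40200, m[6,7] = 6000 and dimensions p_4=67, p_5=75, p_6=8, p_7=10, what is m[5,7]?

45560

m[5,7] = min over k∈[5,6] of m[5,k]+m[k+1,7]+p_{4}·p_k·p_{7}.
k=5: 0 + 6000 + 67·75·10 = 56250; k=6: 40200 + 0 + 67·8·10 = 45560.
Minimum: 45560 at k=6.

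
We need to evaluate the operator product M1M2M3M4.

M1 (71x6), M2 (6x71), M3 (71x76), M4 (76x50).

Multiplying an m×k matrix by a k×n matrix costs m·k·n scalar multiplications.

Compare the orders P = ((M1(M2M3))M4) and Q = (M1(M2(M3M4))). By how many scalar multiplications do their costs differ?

22152

Order P = ((M1(M2M3))M4): (M2M3): 6×71 by 71×76 → 6×76, cost 6·71·76 = 32376; (M1(M2M3)): 71×6 by 6×76 → 71×76, cost 71·6·76 = 32376; cumulative 64752; ((M1(M2M3))M4): 71×76 by 76×50 → 71×50, cost 71·76·50 = 269800; cumulative 334552. Total 334552.
Order Q = (M1(M2(M3M4))): (M3M4): 71×76 by 76×50 → 71×50, cost 71·76·50 = 269800; (M2(M3M4)): 6×71 by 71×50 → 6×50, cost 6·71·50 = 21300; cumulative 291100; (M1(M2(M3M4))): 71×6 by 6×50 → 71×50, cost 71·6·50 = 21300; cumulative 312400. Total 312400.
Difference: |334552 − 312400| = 22152.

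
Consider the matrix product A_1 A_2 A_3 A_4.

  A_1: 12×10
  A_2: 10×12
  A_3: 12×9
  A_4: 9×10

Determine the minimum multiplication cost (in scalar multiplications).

Adjacent pairs: A_1A_2 = 12·10·12 = 1440; A_2A_3 = 10·12·9 = 1080; A_3A_4 = 12·9·10 = 1080.
Length 3: A_1..A_3: k=1: 0+1080+12·10·9=2160; k=2: 1440+0+12·12·9=2736 → min 2160 | A_2..A_4: k=2: 0+1080+10·12·10=2280; k=3: 1080+0+10·9·10=1980 → min 1980.
Length 4: A_1..A_4: k=1: 0+1980+12·10·10=3180; k=2: 1440+1080+12·12·10=3960; k=3: 2160+0+12·9·10=3240 → min 3180.
Optimal order: (A_1 ((A_2 A_3) A_4)) with cost 3180.

3180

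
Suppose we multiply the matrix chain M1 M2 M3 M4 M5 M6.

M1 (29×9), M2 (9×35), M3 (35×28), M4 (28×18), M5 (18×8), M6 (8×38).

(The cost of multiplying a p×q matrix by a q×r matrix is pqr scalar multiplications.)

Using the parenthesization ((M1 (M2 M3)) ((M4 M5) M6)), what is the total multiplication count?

59528

(M2 M3): 9×35 by 35×28 → 9×28, cost 9·35·28 = 8820
(M1 (M2 M3)): 29×9 by 9×28 → 29×28, cost 29·9·28 = 7308; cumulative 16128
(M4 M5): 28×18 by 18×8 → 28×8, cost 28·18·8 = 4032
((M4 M5) M6): 28×8 by 8×38 → 28×38, cost 28·8·38 = 8512; cumulative 12544
((M1 (M2 M3)) ((M4 M5) M6)): 29×28 by 28×38 → 29×38, cost 29·28·38 = 30856; cumulative 59528
Total: 59528 scalar multiplications.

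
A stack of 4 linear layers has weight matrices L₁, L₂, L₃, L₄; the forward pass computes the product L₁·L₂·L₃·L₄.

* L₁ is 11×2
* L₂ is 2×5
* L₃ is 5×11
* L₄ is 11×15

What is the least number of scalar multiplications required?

Adjacent pairs: L₁L₂ = 11·2·5 = 110; L₂L₃ = 2·5·11 = 110; L₃L₄ = 5·11·15 = 825.
Length 3: L₁..L₃: k=1: 0+110+11·2·11=352; k=2: 110+0+11·5·11=715 → min 352 | L₂..L₄: k=2: 0+825+2·5·15=975; k=3: 110+0+2·11·15=440 → min 440.
Length 4: L₁..L₄: k=1: 0+440+11·2·15=770; k=2: 110+825+11·5·15=1760; k=3: 352+0+11·11·15=2167 → min 770.
Optimal order: (L₁·((L₂·L₃)·L₄)) with cost 770.

770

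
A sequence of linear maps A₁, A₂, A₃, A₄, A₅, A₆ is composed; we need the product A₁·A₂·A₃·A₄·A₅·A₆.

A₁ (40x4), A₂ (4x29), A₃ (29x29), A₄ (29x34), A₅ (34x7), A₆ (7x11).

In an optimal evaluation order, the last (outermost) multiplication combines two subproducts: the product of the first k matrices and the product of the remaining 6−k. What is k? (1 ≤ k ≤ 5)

1

Adjacent pairs: A₁A₂ = 40·4·29 = 4640; A₂A₃ = 4·29·29 = 3364; A₃A₄ = 29·29·34 = 28594; A₄A₅ = 29·34·7 = 6902; A₅A₆ = 34·7·11 = 2618.
Length 3: A₁..A₃: k=1: 0+3364+40·4·29=8004; k=2: 4640+0+40·29·29=38280 → min 8004 | A₂..A₄: k=2: 0+28594+4·29·34=32538; k=3: 3364+0+4·29·34=7308 → min 7308 | A₃..A₅: k=3: 0+6902+29·29·7=12789; k=4: 28594+0+29·34·7=35496 → min 12789 | A₄..A₆: k=4: 0+2618+29·34·11=13464; k=5: 6902+0+29·7·11=9135 → min 9135.
Length 4: A₁..A₄: k=1: 0+7308+40·4·34=12748; k=2: 4640+28594+40·29·34=72674; k=3: 8004+0+40·29·34=47444 → min 12748 | A₂..A₅: k=2: 0+12789+4·29·7=13601; k=3: 3364+6902+4·29·7=11078; k=4: 7308+0+4·34·7=8260 → min 8260 | A₃..A₆: k=3: 0+9135+29·29·11=18386; k=4: 28594+2618+29·34·11=42058; k=5: 12789+0+29·7·11=15022 → min 15022.
Length 5: A₁..A₅: k=1: 0+8260+40·4·7=9380; k=2: 4640+12789+40·29·7=25549; k=3: 8004+6902+40·29·7=23026; k=4: 12748+0+40·34·7=22268 → min 9380 | A₂..A₆: k=2: 0+15022+4·29·11=16298; k=3: 3364+9135+4·29·11=13775; k=4: 7308+2618+4·34·11=11422; k=5: 8260+0+4·7·11=8568 → min 8568.
Top-level splits: k=1: (A₁..A₁)·(A₂..A₆) → 0+8568+40·4·11 = 10328; k=2: (A₁..A₂)·(A₃..A₆) → 4640+15022+40·29·11 = 32422; k=3: (A₁..A₃)·(A₄..A₆) → 8004+9135+40·29·11 = 29899; k=4: (A₁..A₄)·(A₅..A₆) → 12748+2618+40·34·11 = 30326; k=5: (A₁..A₅)·(A₆..A₆) → 9380+0+40·7·11 = 12460.
Best split is after A₁, i.e. k = 1.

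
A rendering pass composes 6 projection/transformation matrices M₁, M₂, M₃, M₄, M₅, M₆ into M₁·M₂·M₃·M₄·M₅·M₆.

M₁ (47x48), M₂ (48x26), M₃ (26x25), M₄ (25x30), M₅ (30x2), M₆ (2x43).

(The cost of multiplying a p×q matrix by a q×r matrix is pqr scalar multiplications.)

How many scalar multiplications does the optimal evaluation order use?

Adjacent pairs: M₁M₂ = 47·48·26 = 58656; M₂M₃ = 48·26·25 = 31200; M₃M₄ = 26·25·30 = 19500; M₄M₅ = 25·30·2 = 1500; M₅M₆ = 30·2·43 = 2580.
Length 3: M₁..M₃: k=1: 0+31200+47·48·25=87600; k=2: 58656+0+47·26·25=89206 → min 87600 | M₂..M₄: k=2: 0+19500+48·26·30=56940; k=3: 31200+0+48·25·30=67200 → min 56940 | M₃..M₅: k=3: 0+1500+26·25·2=2800; k=4: 19500+0+26·30·2=21060 → min 2800 | M₄..M₆: k=4: 0+2580+25·30·43=34830; k=5: 1500+0+25·2·43=3650 → min 3650.
Length 4: M₁..M₄: k=1: 0+56940+47·48·30=124620; k=2: 58656+19500+47·26·30=114816; k=3: 87600+0+47·25·30=122850 → min 114816 | M₂..M₅: k=2: 0+2800+48·26·2=5296; k=3: 31200+1500+48·25·2=35100; k=4: 56940+0+48·30·2=59820 → min 5296 | M₃..M₆: k=3: 0+3650+26·25·43=31600; k=4: 19500+2580+26·30·43=55620; k=5: 2800+0+26·2·43=5036 → min 5036.
Length 5: M₁..M₅: k=1: 0+5296+47·48·2=9808; k=2: 58656+2800+47·26·2=63900; k=3: 87600+1500+47·25·2=91450; k=4: 114816+0+47·30·2=117636 → min 9808 | M₂..M₆: k=2: 0+5036+48·26·43=58700; k=3: 31200+3650+48·25·43=86450; k=4: 56940+2580+48·30·43=121440; k=5: 5296+0+48·2·43=9424 → min 9424.
Length 6: M₁..M₆: k=1: 0+9424+47·48·43=106432; k=2: 58656+5036+47·26·43=116238; k=3: 87600+3650+47·25·43=141775; k=4: 114816+2580+47·30·43=178026; k=5: 9808+0+47·2·43=13850 → min 13850.
Optimal order: ((M₁·(M₂·(M₃·(M₄·M₅))))·M₆) with cost 13850.

13850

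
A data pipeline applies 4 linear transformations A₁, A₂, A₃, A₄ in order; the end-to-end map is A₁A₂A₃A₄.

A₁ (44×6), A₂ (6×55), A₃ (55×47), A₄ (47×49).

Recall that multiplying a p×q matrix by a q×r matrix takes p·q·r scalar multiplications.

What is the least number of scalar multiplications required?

42264

Adjacent pairs: A₁A₂ = 44·6·55 = 14520; A₂A₃ = 6·55·47 = 15510; A₃A₄ = 55·47·49 = 126665.
Length 3: A₁..A₃: k=1: 0+15510+44·6·47=27918; k=2: 14520+0+44·55·47=128260 → min 27918 | A₂..A₄: k=2: 0+126665+6·55·49=142835; k=3: 15510+0+6·47·49=29328 → min 29328.
Length 4: A₁..A₄: k=1: 0+29328+44·6·49=42264; k=2: 14520+126665+44·55·49=259765; k=3: 27918+0+44·47·49=129250 → min 42264.
Optimal order: (A₁((A₂A₃)A₄)) with cost 42264.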